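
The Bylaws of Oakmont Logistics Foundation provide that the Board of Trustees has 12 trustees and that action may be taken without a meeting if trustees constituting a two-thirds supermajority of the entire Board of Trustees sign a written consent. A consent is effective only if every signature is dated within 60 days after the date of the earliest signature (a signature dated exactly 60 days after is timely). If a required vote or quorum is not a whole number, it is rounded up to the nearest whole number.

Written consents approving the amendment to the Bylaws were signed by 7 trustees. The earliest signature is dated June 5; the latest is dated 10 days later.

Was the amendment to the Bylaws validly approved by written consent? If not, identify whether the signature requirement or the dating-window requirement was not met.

Not effective — insufficient signatures.

Signatures required: a two-thirds supermajority of 12 — 2/3 of 12 = 8, so 8 needed; 7 signed. Insufficient.
Dating window: the latest signature is 10 days after the earliest; the limit is 60 days. Within the window.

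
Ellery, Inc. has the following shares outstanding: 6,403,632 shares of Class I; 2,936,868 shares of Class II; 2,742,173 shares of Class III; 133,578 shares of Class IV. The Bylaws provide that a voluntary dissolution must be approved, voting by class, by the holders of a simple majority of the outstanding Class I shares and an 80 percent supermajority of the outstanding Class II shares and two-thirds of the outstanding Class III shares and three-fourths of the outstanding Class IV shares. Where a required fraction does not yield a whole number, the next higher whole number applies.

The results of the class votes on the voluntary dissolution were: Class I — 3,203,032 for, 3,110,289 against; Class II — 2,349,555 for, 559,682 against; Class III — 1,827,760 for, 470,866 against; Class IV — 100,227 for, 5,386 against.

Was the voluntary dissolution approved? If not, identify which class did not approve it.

Not approved — the Class III shares did not give the required vote.

Class I: a majority of 6403632 is 3201817; 3,201,817 required, 3,203,032 in favor — approved.
Class II: 4/5 of 2936868 = 2349494.40, rounded up to 2349495; 2,349,495 required, 2,349,555 in favor — approved.
Class III: 2/3 of 2742173 = 1828115.33, rounded up to 1828116; 1,828,116 required, 1,827,760 in favor — not approved.
Class IV: 3/4 of 133578 = 100183.50, rounded up to 100184; 100,184 required, 100,227 in favor — approved.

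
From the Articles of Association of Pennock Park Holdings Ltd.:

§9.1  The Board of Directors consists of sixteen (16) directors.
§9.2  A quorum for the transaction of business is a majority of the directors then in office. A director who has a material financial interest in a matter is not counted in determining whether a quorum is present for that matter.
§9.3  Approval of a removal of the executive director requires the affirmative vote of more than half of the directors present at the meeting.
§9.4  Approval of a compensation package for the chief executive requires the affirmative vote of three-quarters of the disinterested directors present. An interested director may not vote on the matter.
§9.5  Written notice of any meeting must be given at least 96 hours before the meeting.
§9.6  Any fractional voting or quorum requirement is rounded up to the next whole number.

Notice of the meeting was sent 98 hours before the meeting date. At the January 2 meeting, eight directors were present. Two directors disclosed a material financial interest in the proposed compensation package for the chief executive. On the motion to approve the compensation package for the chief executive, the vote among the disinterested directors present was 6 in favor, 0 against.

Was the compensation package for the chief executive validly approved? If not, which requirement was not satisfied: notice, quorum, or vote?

Notice: 98 hours given; 96 required (98 ≥ 96). Satisfied.
Quorum: 8 present, but the 2 interested directors do not count, leaving 6. Quorum is 9. Not satisfied.
Vote: the compensation package for the chief executive requires three-fourths of the disinterested directors present (8 − 2 = 6). 3/4 of 6 = 4.50, rounded up to 5, so 5 affirmative votes are needed; 6 voted in favor. Satisfied. (Moot — without a quorum no business can be validly transacted.)

Invalid — quorum requirement not satisfied.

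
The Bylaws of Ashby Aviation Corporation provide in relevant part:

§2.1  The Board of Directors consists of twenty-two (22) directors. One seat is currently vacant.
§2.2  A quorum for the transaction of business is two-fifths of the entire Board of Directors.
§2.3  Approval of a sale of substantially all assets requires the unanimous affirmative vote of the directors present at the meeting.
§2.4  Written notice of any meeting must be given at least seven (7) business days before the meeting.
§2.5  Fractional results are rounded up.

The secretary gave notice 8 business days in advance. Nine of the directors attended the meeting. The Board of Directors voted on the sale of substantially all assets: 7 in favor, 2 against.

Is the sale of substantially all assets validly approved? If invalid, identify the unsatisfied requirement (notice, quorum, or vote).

Notice: 8 business days given; 7 required (8 ≥ 7). Satisfied.
Quorum: 9 present; quorum is 9. Satisfied.
Vote: the sale of substantially all assets requires the unanimous vote of the directors present (9). Unanimous means all 9, so 9 affirmative votes are needed; 7 voted in favor. Not satisfied.

Invalid — vote requirement not satisfied.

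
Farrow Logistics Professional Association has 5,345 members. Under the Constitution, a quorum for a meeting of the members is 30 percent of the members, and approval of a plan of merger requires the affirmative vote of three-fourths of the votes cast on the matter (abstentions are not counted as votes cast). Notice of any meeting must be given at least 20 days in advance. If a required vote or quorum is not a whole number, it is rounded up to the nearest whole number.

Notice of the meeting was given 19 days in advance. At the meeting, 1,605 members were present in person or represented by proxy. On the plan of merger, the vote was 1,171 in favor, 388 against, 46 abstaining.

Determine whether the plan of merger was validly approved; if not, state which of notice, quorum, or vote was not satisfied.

Invalid — notice requirement not satisfied.

Notice: 19 days given; 20 required. Not satisfied.
Quorum: 30% of 5,345 = 1,603.50, rounded up to 1,604; 1,605 present. Satisfied.
Vote: requires three-fourths of the votes cast (1,605 − 46 abstaining = 1,559); 3/4 of 1559 = 1169.25, rounded up to 1170, so 1,170 needed; 1,171 in favor. Satisfied.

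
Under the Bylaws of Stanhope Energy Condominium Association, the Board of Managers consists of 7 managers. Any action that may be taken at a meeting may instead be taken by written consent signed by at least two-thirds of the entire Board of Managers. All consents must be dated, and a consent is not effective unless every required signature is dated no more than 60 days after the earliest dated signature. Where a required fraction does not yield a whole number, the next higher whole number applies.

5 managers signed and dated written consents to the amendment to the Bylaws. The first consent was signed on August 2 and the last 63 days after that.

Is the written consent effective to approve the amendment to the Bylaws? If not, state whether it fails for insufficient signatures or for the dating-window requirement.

Signatures required: at least two-thirds of 7 — 2/3 of 7 = 4.67, rounded up to 5, so 5 needed; 5 signed. Sufficient.
Dating window: the latest signature is 63 days after the earliest; the limit is 60 days. Outside the window.

Not effective — dating-window requirement not satisfied.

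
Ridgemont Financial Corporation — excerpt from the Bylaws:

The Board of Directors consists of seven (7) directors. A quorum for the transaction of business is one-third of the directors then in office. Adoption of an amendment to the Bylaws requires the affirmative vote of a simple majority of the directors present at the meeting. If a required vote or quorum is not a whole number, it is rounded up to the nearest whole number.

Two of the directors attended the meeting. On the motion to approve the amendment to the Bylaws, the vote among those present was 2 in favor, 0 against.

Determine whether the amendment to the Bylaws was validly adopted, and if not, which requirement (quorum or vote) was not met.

Quorum: 2 present; quorum is 3. Not satisfied.
Vote: the amendment to the Bylaws requires a majority of the directors present (2). A majority of 2 is 2, so 2 affirmative votes are needed; 2 voted in favor. Satisfied. (Moot — without a quorum no business can be validly transacted.)

Invalid — quorum requirement not satisfied.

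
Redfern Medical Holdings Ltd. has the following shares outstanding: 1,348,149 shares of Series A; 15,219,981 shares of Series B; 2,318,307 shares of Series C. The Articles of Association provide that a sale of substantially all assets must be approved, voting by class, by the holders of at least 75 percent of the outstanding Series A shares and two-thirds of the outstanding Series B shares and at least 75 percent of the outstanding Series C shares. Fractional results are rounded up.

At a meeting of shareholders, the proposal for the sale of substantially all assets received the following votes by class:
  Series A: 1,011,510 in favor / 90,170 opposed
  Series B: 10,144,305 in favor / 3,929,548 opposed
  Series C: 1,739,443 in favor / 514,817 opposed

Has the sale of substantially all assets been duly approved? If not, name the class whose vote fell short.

Not approved — the Series B shares did not give the required vote.

Series A: 3/4 of 1348149 = 1011111.75, rounded up to 1011112; 1,011,112 required, 1,011,510 in favor — approved.
Series B: 2/3 of 15219981 = 10146654; 10,146,654 required, 10,144,305 in favor — not approved.
Series C: 3/4 of 2318307 = 1738730.25, rounded up to 1738731; 1,738,731 required, 1,739,443 in favor — approved.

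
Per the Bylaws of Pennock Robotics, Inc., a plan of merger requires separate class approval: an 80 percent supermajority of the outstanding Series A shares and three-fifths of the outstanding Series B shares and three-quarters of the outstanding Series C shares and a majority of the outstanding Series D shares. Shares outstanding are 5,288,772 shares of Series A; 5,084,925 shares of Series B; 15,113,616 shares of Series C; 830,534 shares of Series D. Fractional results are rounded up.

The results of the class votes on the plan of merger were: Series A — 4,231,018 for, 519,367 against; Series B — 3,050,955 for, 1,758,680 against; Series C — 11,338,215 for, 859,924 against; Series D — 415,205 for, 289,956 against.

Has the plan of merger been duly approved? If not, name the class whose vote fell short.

Series A: 4/5 of 5288772 = 4231017.60, rounded up to 4231018; 4,231,018 required, 4,231,018 in favor — approved.
Series B: 3/5 of 5084925 = 3050955; 3,050,955 required, 3,050,955 in favor — approved.
Series C: 3/4 of 15113616 = 11335212; 11,335,212 required, 11,338,215 in favor — approved.
Series D: a majority of 830534 is 415268; 415,268 required, 415,205 in favor — not approved.

Not approved — the Series D shares did not give the required vote.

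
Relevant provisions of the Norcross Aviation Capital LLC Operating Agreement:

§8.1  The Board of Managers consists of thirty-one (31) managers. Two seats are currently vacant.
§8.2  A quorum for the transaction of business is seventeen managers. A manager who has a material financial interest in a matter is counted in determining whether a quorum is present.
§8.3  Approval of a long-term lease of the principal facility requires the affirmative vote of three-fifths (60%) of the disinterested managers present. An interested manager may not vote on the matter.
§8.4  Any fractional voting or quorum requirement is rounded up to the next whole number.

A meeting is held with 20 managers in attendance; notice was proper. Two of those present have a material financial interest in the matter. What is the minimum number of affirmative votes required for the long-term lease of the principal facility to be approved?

11

The long-term lease of the principal facility requires three-fifths of the disinterested managers present (20 − 2 = 18).
3/5 of 18 = 10.80, rounded up to 11.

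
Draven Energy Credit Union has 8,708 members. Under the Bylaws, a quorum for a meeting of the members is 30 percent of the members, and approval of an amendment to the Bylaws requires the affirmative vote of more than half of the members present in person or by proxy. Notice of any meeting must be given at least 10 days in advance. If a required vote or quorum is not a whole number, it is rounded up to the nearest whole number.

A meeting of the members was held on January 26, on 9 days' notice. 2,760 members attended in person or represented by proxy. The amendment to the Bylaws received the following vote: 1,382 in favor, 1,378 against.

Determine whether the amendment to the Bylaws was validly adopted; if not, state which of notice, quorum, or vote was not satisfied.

Notice: 9 days given; 10 required. Not satisfied.
Quorum: 30% of 8,708 = 2,612.40, rounded up to 2,613; 2,760 present. Satisfied.
Vote: requires a majority of those present (2,760); a majority of 2760 is 1381, so 1,381 needed; 1,382 in favor. Satisfied.

Invalid — notice requirement not satisfied.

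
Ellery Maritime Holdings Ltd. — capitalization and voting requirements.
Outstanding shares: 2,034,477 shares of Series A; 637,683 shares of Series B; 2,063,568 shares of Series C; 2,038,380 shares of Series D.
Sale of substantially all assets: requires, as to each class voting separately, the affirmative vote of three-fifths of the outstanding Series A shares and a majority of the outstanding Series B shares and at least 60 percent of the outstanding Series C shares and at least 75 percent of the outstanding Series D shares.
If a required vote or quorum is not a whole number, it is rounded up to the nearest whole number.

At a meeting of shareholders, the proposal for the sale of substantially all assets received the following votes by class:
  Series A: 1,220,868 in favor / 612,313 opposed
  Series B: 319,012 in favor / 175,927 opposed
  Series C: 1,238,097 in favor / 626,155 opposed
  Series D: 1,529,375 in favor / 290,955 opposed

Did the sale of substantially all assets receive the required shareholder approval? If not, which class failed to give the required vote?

Series A: 3/5 of 2034477 = 1220686.20, rounded up to 1220687; 1,220,687 required, 1,220,868 in favor — approved.
Series B: a majority of 637683 is 318842; 318,842 required, 319,012 in favor — approved.
Series C: 3/5 of 2063568 = 1238140.80, rounded up to 1238141; 1,238,141 required, 1,238,097 in favor — not approved.
Series D: 3/4 of 2038380 = 1528785; 1,528,785 required, 1,529,375 in favor — approved.

Not approved — the Series C shares did not give the required vote.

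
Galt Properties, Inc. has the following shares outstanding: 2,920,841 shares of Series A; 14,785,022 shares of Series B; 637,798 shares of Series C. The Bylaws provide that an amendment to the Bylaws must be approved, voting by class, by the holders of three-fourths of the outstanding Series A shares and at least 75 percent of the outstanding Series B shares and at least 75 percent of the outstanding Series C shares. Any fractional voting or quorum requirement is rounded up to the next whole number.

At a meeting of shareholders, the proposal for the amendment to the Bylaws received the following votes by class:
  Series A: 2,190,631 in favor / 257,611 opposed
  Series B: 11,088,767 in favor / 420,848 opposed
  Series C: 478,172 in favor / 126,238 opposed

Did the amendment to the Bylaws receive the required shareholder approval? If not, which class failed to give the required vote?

Series A: 3/4 of 2920841 = 2190630.75, rounded up to 2190631; 2,190,631 required, 2,190,631 in favor — approved.
Series B: 3/4 of 14785022 = 11088766.50, rounded up to 11088767; 11,088,767 required, 11,088,767 in favor — approved.
Series C: 3/4 of 637798 = 478348.50, rounded up to 478349; 478,349 required, 478,172 in favor — not approved.

Not approved — the Series C shares did not give the required vote.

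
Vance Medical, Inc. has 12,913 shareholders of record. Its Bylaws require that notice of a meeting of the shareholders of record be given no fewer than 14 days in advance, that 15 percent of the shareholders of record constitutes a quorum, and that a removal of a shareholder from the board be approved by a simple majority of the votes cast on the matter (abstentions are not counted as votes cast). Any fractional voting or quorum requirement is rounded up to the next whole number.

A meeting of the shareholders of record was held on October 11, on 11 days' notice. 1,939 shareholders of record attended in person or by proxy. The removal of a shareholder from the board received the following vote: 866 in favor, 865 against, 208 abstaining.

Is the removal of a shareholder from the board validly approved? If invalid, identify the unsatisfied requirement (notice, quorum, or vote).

Notice: 11 days given; 14 required. Not satisfied.
Quorum: 15% of 12,913 = 1,936.95, rounded up to 1,937; 1,939 present. Satisfied.
Vote: requires a majority of the votes cast (1,939 − 208 abstaining = 1,731); a majority of 1731 is 866, so 866 needed; 866 in favor. Satisfied.

Invalid — notice requirement not satisfied.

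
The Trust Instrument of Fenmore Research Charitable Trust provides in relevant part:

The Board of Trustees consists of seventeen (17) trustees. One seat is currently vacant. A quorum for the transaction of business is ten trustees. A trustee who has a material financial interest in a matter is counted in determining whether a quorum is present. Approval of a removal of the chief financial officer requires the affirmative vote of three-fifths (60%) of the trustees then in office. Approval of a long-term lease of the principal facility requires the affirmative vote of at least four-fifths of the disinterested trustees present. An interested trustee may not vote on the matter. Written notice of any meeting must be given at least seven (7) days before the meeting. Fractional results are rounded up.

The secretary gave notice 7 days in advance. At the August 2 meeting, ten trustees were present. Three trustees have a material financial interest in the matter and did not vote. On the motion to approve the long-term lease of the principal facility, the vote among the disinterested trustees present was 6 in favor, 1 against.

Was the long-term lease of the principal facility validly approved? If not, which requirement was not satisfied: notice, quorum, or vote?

Valid — all requirements satisfied.

Notice: 7 days given; 7 required (7 ≥ 7). Satisfied.
Quorum: 10 present (interested trustees count toward quorum); quorum is 10. Satisfied.
Vote: the long-term lease of the principal facility requires four-fifths of the disinterested trustees present (10 − 3 = 7). 4/5 of 7 = 5.60, rounded up to 6, so 6 affirmative votes are needed; 6 voted in favor. Satisfied.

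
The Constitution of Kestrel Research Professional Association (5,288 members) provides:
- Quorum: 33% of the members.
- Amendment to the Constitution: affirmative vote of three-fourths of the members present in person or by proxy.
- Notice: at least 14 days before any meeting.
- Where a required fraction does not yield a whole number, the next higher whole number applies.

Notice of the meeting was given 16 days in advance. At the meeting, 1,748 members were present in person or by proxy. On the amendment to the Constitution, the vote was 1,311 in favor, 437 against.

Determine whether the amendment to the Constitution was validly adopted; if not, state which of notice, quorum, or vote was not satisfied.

Valid — all requirements satisfied.

Notice: 16 days given; 14 required. Satisfied.
Quorum: 33% of 5,288 = 1,745.04, rounded up to 1,746; 1,748 present. Satisfied.
Vote: requires three-fourths of those present (1,748); 3/4 of 1748 = 1311, so 1,311 needed; 1,311 in favor. Satisfied.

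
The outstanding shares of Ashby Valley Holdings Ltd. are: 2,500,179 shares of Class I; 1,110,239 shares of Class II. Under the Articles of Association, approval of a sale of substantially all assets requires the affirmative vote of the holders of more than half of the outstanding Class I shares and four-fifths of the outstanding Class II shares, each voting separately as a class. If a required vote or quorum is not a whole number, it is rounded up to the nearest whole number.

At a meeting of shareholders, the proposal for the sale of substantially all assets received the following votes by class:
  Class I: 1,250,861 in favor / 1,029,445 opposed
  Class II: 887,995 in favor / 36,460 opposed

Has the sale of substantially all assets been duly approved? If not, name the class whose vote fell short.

Class I: a majority of 2500179 is 1250090; 1,250,090 required, 1,250,861 in favor — approved.
Class II: 4/5 of 1110239 = 888191.20, rounded up to 888192; 888,192 required, 887,995 in favor — not approved.

Not approved — the Class II shares did not give the required vote.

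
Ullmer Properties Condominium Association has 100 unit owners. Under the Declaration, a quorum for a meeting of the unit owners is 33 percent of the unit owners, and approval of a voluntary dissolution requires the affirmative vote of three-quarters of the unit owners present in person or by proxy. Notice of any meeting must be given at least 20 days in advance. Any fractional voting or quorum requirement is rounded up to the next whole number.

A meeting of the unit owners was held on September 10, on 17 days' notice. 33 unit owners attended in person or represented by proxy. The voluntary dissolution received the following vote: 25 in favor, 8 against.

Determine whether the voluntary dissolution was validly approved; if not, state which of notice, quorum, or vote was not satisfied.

Invalid — notice requirement not satisfied.

Notice: 17 days given; 20 required. Not satisfied.
Quorum: 33% of 100 = 33; 33 present. Satisfied.
Vote: requires three-fourths of those present (33); 3/4 of 33 = 24.75, rounded up to 25, so 25 needed; 25 in favor. Satisfied.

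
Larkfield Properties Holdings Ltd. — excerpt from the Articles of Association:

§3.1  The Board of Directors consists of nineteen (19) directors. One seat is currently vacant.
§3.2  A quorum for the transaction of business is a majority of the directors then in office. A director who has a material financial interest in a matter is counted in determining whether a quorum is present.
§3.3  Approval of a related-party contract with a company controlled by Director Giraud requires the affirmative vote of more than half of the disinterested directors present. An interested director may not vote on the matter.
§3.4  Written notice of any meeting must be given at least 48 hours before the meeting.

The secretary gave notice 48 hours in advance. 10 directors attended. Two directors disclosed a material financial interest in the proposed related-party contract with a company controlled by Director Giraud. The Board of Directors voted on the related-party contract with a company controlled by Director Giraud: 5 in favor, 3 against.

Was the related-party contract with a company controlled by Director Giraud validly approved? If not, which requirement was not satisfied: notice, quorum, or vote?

Valid — all requirements satisfied.

Notice: 48 hours given; 48 required (48 ≥ 48). Satisfied.
Quorum: 10 present (interested directors count toward quorum); quorum is 10. Satisfied.
Vote: the related-party contract with a company controlled by Director Giraud requires a majority of the disinterested directors present (10 − 2 = 8). A majority of 8 is 5, so 5 affirmative votes are needed; 5 voted in favor. Satisfied.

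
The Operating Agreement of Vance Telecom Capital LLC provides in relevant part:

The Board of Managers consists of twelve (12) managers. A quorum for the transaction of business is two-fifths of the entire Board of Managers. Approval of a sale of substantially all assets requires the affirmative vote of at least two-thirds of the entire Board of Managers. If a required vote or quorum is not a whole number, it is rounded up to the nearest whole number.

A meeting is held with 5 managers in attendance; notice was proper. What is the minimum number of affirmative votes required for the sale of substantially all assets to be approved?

The sale of substantially all assets requires two-thirds of the entire Board of Managers (12).
2/3 of 12 = 8.
(Only 5 can vote, so the sale of substantially all assets cannot pass at this meeting, but the required vote is still 8.)

8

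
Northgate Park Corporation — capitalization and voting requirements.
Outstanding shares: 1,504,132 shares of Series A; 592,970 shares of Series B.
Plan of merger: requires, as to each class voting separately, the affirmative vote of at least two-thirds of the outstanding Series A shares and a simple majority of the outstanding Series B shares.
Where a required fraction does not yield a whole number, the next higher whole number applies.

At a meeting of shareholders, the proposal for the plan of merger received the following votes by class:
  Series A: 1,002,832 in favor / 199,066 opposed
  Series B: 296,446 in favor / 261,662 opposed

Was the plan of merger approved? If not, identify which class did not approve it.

Series A: 2/3 of 1504132 = 1002754.67, rounded up to 1002755; 1,002,755 required, 1,002,832 in favor — approved.
Series B: a majority of 592970 is 296486; 296,486 required, 296,446 in favor — not approved.

Not approved — the Series B shares did not give the required vote.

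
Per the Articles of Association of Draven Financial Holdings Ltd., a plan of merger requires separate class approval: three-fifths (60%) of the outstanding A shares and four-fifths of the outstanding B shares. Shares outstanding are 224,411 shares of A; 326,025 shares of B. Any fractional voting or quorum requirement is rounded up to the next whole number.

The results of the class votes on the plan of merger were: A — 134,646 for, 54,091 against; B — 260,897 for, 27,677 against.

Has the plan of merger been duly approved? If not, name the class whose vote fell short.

Not approved — the A shares did not give the required vote.

A: 3/5 of 224411 = 134646.60, rounded up to 134647; 134,647 required, 134,646 in favor — not approved.
B: 4/5 of 326025 = 260820; 260,820 required, 260,897 in favor — approved.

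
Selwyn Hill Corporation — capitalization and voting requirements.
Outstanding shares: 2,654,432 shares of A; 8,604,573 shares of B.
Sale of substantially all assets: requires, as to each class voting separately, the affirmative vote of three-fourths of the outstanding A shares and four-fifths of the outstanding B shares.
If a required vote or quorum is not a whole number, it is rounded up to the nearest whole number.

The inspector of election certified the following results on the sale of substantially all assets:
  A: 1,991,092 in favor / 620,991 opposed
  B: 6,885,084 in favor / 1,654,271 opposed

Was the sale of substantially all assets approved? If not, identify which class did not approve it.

Approved — every class gave the required vote.

A: 3/4 of 2654432 = 1990824; 1,990,824 required, 1,991,092 in favor — approved.
B: 4/5 of 8604573 = 6883658.40, rounded up to 6883659; 6,883,659 required, 6,885,084 in favor — approved.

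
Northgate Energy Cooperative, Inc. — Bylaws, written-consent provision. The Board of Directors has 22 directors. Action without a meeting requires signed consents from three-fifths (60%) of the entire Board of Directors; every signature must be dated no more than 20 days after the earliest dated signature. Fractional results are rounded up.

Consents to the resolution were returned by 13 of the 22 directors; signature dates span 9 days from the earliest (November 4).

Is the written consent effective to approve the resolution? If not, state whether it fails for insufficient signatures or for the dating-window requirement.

Not effective — insufficient signatures.

Signatures required: three-fifths (60%) of 22 — 3/5 of 22 = 13.20, rounded up to 14, so 14 needed; 13 signed. Insufficient.
Dating window: the latest signature is 9 days after the earliest; the limit is 20 days. Within the window.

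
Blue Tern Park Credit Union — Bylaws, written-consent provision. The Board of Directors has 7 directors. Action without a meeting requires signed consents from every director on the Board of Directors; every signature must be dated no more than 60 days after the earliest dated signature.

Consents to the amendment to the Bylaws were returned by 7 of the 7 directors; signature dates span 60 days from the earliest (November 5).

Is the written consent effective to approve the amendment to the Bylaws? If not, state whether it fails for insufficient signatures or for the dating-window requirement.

Signatures required: all of 7 — unanimous means all 7, so 7 needed; 7 signed. Sufficient.
Dating window: the latest signature is 60 days after the earliest; the limit is 60 days. Within the window.

Effective — both the signature and dating-window requirements are satisfied.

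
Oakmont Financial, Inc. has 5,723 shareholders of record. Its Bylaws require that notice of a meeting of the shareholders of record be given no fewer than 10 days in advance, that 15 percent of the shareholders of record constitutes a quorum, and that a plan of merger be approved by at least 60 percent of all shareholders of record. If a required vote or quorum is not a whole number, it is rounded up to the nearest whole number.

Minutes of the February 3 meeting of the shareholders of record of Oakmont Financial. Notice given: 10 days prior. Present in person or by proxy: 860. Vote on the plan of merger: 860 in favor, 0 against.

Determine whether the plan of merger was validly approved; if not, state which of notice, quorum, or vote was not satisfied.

Notice: 10 days given; 10 required. Satisfied.
Quorum: 15% of 5,723 = 858.45, rounded up to 859; 860 present. Satisfied.
Vote: requires three-fifths of all shareholders of record (5,723); 3/5 of 5723 = 3433.80, rounded up to 3434, so 3,434 needed; 860 in favor. Not satisfied.

Invalid — vote requirement not satisfied.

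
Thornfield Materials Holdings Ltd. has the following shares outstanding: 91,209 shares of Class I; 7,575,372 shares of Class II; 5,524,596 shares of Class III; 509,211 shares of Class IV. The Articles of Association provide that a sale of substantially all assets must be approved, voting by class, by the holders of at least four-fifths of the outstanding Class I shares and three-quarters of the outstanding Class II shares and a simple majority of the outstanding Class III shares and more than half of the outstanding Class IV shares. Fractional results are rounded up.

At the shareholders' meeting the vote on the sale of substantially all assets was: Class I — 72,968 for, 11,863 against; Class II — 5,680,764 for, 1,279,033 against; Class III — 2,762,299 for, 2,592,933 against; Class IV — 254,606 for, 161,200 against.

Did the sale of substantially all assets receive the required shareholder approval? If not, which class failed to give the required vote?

Not approved — the Class II shares did not give the required vote.

Class I: 4/5 of 91209 = 72967.20, rounded up to 72968; 72,968 required, 72,968 in favor — approved.
Class II: 3/4 of 7575372 = 5681529; 5,681,529 required, 5,680,764 in favor — not approved.
Class III: a majority of 5524596 is 2762299; 2,762,299 required, 2,762,299 in favor — approved.
Class IV: a majority of 509211 is 254606; 254,606 required, 254,606 in favor — approved.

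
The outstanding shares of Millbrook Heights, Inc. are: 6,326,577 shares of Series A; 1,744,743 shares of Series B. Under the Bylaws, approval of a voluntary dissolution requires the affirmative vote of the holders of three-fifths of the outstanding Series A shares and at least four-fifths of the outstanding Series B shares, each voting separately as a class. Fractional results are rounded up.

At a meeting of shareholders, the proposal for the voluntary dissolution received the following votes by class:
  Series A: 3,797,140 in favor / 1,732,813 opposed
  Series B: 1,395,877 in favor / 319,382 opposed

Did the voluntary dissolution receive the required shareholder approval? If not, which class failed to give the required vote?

Approved — every class gave the required vote.

Series A: 3/5 of 6326577 = 3795946.20, rounded up to 3795947; 3,795,947 required, 3,797,140 in favor — approved.
Series B: 4/5 of 1744743 = 1395794.40, rounded up to 1395795; 1,395,795 required, 1,395,877 in favor — approved.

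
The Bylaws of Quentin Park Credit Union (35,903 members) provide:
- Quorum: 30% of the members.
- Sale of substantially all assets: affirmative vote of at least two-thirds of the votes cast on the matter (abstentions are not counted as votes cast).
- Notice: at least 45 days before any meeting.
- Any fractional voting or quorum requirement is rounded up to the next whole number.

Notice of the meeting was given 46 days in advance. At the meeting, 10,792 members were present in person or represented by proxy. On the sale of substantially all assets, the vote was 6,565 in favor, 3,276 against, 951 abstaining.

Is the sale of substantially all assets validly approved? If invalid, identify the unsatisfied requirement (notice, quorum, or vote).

Notice: 46 days given; 45 required. Satisfied.
Quorum: 30% of 35,903 = 10,770.90, rounded up to 10,771; 10,792 present. Satisfied.
Vote: requires two-thirds of the votes cast (10,792 − 951 abstaining = 9,841); 2/3 of 9841 = 6560.67, rounded up to 6561, so 6,561 needed; 6,565 in favor. Satisfied.

Valid — all requirements satisfied.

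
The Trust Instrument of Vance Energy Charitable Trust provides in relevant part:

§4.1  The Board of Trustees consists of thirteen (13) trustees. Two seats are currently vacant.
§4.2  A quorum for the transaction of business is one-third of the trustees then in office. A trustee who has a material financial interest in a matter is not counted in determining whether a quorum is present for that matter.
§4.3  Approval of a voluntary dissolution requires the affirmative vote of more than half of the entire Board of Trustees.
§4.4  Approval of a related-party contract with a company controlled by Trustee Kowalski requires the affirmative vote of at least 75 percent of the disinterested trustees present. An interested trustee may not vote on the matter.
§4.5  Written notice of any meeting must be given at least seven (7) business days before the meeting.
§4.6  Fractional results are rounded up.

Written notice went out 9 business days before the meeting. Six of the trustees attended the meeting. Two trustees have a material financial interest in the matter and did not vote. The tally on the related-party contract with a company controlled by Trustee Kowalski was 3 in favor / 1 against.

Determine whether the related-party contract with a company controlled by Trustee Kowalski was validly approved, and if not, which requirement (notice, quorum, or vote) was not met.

Notice: 9 business days given; 7 required (9 ≥ 7). Satisfied.
Quorum: 6 present, but the 2 interested trustees do not count, leaving 4. Quorum is 4. Satisfied.
Vote: the related-party contract with a company controlled by Trustee Kowalski requires three-fourths of the disinterested trustees present (6 − 2 = 4). 3/4 of 4 = 3, so 3 affirmative votes are needed; 3 voted in favor. Satisfied.

Valid — all requirements satisfied.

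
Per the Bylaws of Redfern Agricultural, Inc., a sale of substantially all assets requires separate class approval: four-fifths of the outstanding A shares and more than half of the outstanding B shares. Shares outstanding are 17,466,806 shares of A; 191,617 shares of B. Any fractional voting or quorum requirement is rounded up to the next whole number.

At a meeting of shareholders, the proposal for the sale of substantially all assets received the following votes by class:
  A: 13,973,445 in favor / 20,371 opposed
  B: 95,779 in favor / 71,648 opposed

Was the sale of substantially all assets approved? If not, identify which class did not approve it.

Not approved — the B shares did not give the required vote.

A: 4/5 of 17466806 = 13973444.80, rounded up to 13973445; 13,973,445 required, 13,973,445 in favor — approved.
B: a majority of 191617 is 95809; 95,809 required, 95,779 in favor — not approved.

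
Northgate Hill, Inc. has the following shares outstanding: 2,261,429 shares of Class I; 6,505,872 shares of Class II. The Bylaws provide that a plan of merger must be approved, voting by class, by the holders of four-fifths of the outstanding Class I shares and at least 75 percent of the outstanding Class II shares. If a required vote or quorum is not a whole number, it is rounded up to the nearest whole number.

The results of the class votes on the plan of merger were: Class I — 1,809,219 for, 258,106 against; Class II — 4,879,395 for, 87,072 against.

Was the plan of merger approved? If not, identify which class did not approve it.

Not approved — the Class II shares did not give the required vote.

Class I: 4/5 of 2261429 = 1809143.20, rounded up to 1809144; 1,809,144 required, 1,809,219 in favor — approved.
Class II: 3/4 of 6505872 = 4879404; 4,879,404 required, 4,879,395 in favor — not approved.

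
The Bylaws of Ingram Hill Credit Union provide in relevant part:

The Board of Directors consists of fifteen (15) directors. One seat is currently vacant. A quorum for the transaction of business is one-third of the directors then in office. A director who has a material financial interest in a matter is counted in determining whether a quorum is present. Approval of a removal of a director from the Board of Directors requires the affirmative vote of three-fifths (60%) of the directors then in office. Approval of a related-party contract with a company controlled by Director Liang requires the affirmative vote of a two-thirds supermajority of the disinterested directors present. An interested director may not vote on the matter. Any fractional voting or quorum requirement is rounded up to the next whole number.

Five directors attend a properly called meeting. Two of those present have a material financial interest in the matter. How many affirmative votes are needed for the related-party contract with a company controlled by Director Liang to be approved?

2

The related-party contract with a company controlled by Director Liang requires two-thirds of the disinterested directors present (5 − 2 = 3).
2/3 of 3 = 2.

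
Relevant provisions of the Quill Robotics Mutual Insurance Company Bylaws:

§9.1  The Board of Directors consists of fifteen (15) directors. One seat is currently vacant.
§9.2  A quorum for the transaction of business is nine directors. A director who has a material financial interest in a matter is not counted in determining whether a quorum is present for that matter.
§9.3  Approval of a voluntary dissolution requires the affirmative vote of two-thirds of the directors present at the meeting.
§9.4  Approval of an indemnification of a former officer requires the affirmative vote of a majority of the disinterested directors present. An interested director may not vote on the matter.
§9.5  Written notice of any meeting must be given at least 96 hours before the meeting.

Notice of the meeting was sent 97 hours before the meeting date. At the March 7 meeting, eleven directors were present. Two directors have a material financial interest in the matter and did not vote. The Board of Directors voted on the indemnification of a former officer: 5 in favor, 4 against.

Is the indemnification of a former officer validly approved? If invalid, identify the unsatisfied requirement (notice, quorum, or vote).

Valid — all requirements satisfied.

Notice: 97 hours given; 96 required (97 ≥ 96). Satisfied.
Quorum: 11 present, but the 2 interested directors do not count, leaving 9. Quorum is 9. Satisfied.
Vote: the indemnification of a former officer requires a majority of the disinterested directors present (11 − 2 = 9). A majority of 9 is 5, so 5 affirmative votes are needed; 5 voted in favor. Satisfied.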